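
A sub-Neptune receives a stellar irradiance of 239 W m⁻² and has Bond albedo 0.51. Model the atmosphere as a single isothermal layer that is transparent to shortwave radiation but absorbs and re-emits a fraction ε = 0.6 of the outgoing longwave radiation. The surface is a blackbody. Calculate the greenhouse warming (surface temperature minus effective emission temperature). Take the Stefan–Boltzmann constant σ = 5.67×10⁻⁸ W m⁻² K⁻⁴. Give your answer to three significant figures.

14.1 K

Effective emission temperature (TOA balance): σT_e⁴ = S(1−α)/4 = 29.28 W m⁻² → T_e = 150.7 K.
The surface balance (absorbed SW + ε·downward IR = σT_s⁴) with T_a⁴ = T_s⁴/2 reduces to T_s = T_e·[2/(2−ε)]^¼ = 164.8 K.
The atmosphere warms the surface by 14.06 K.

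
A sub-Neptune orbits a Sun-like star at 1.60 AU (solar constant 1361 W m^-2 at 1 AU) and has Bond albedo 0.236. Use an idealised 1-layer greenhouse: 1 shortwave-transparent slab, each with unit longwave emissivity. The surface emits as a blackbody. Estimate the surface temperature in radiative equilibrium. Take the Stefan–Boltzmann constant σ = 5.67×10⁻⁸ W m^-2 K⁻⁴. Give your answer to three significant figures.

245 K

By the inverse-square law, S = 1361/1.60² = 531.6 W m^-2.
The effective emission temperature is T_e = [S(1−α)/(4σ)]^¼ = 205.7 K.
Layer-by-layer balance gives σT_s⁴ = (N+1)σT_e⁴, so T_s = 2^¼·205.7 = 244.6 K.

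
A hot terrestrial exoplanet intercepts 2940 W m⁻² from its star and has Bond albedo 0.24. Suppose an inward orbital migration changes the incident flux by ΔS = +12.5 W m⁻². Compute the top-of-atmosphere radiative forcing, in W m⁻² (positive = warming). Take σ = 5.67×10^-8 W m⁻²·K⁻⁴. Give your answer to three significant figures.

2.38 W m⁻²

Only a fraction (1−α) is absorbed and it's spread over 4πR², so ΔF = (1−α)ΔS/4 = 2.375 W m⁻².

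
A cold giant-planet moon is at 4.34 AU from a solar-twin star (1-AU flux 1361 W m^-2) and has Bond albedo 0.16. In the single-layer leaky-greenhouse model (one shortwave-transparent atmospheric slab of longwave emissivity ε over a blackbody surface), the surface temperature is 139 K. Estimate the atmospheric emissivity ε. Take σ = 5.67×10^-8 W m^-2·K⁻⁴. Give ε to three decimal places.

0.566

By the inverse-square law, S = 1361/4.34² = 72.26 W m^-2.
TOA balance gives T_e = 127.9 K.
Since (2−ε)/2 = (T_e/T_s)⁴ = 0.7169, ε = 0.5662.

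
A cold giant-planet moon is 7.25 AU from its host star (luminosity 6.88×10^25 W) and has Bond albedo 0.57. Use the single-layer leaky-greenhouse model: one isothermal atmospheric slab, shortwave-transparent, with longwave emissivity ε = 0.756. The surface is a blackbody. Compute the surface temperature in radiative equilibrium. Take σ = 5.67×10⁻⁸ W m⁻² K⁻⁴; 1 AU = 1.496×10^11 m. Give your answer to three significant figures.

61.4 K

d = 7.25 × 1.496×10^11 m = 1.085×10^12 m.
Spreading L over a sphere of radius d: S = 6.88×10^25/(4π·1.08×10^12²) = 4.654 W m⁻².
Effective emission temperature (TOA balance): σT_e⁴ = S(1−α)/4 = 0.5003 W m⁻² → T_e = 54.50 K.
The surface balance (absorbed SW + ε·downward IR = σT_s⁴) with T_a⁴ = T_s⁴/2 reduces to T_s = T_e·[2/(2−ε)]^¼ = 61.37 K.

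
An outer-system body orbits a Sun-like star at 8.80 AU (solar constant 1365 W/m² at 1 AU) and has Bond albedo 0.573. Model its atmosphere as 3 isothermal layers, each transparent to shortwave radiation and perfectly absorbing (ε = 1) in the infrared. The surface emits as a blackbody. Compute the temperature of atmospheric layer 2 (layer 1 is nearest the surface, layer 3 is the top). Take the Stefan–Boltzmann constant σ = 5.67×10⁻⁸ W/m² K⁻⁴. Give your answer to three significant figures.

Irradiance scales as 1/d², so S = 1365 W/m² × (1/8.80)² = 17.63 W/m².
The effective emission temperature is T_e = [S(1−α)/(4σ)]^¼ = 75.90 K.
The net upward flux σT_e⁴ is constant between every pair of levels, so T_k⁴ = (N+1−k)T_e⁴.
T_2 = (2)^(1/4)·75.90 = 90.26 K.

90.3 K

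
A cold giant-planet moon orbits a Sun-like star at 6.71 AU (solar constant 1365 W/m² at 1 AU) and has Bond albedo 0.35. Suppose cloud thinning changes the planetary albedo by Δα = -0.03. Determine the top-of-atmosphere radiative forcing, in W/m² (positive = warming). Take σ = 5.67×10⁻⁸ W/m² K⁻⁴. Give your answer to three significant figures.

By the inverse-square law, S = 1365/6.71² = 30.32 W/m².
ΔF = −(S/4)Δα = −(30.32/4)×(-0.03) = 0.2274 W/m².

0.227 W/m²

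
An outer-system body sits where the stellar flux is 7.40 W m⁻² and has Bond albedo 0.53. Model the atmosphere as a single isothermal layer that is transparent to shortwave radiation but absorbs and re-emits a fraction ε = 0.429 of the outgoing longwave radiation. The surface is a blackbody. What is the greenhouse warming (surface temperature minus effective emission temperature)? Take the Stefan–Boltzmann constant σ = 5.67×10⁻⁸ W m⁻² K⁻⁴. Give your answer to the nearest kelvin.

4 K

Effective emission temperature (TOA balance): σT_e⁴ = S(1−α)/4 = 0.8695 W m⁻² → T_e = 62.58 K.
For a single slab of emissivity ε, T_s⁴ = 2T_e⁴/(2−ε); thus T_s = 62.58·(1.273)^(1/4) = 66.47 K.
T_s − T_e = 66.47 − 62.58 = 3.893 K.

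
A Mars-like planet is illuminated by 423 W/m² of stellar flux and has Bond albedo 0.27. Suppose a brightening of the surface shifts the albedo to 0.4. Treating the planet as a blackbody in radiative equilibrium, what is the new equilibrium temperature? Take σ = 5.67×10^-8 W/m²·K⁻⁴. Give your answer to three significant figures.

With the new albedo, S(1−α₂)/4 = 63.45 W/m², so T₂ = 182.9 K.

183 kelvin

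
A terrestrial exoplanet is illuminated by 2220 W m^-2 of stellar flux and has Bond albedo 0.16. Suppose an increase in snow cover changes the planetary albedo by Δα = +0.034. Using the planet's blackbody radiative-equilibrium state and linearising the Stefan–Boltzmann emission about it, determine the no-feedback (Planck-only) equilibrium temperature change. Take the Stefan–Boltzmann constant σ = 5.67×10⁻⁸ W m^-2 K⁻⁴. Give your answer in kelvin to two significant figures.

The baseline emission temperature is T_e = 301.1 K.
ΔF = −(S/4)Δα = −(2220/4)×(+0.034) = -18.87 W m^-2.
Planck response: λ_P = 4σT_e³ = 4·5.67×10⁻⁸·(301.1)³ = 6.193 W m^-2/K.
ΔT₀ = ΔF/λ_P = -18.87/6.193 = -3.05 K.

-3.0 kelvin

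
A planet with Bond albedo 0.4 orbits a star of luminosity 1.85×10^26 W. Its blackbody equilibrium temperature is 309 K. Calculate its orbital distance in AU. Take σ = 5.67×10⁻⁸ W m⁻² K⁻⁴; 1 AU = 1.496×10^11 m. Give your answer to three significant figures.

0.437 AU

Required flux: S = 4σT⁴/(1−α) = 3446 W m⁻².
From L = 4πd²S, d = √(1.85×10^26/(4π·3446)) = 6.536×10^10 m = 0.4369 AU.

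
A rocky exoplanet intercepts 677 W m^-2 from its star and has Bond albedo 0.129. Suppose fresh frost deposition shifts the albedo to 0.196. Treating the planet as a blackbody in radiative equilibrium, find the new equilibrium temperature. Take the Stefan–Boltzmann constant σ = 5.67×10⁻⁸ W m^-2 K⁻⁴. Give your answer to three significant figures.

T₂ = [S(1−α₂)/(4σ)]^(1/4) = [677.0·0.804/(4σ)]^(1/4) = 221.3 K.

221 K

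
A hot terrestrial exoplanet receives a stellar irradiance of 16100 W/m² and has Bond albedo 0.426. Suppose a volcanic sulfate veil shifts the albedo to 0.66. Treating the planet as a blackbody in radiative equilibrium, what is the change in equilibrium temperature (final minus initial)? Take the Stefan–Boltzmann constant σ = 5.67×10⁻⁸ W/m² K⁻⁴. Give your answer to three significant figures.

-55.1 K

With α = 0.426, T₁ = 449.3 K.
Final:   T₂ = [S(1−0.66)/(4σ)]^(1/4) = 394.2 K.
ΔT = T₂ − T₁ = -55.13 K.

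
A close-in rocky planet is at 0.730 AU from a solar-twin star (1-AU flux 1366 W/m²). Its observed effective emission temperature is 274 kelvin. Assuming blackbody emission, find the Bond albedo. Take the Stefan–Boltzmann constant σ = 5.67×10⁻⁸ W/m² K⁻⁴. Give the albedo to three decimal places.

Flux at the orbit: S = 1366/(0.730)² = 2563 W/m².
From σT⁴ = S(1−α)/4 we invert for α: 1−α = 4σT⁴/S.
4σT⁴ = 4·5.67×10⁻⁸·(274)⁴ = 1278 W/m².
1−α = 1278/2563 = 0.4987, so α = 0.5013.

0.501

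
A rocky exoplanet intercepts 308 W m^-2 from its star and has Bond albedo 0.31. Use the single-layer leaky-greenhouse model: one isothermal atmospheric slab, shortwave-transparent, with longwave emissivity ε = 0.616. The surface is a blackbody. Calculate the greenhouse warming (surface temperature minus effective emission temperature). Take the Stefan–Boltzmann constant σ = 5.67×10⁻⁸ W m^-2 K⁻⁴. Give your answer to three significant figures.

16.9 K

The planet radiates to space at T_e = [S(1−α)/(4σ)]^(1/4) = 175.0 K.
For a single slab of emissivity ε, T_s⁴ = 2T_e⁴/(2−ε); thus T_s = 175.0·(1.445)^(1/4) = 191.8 K.
T_s − T_e = 191.8 − 175.0 = 16.87 K.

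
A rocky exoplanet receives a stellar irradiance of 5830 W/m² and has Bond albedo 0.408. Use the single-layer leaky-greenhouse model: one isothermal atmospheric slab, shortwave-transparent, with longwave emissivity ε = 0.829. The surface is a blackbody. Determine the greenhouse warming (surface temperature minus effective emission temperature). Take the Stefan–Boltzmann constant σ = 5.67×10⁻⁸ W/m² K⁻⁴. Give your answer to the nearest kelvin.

50 kelvin

Effective emission temperature (TOA balance): σT_e⁴ = S(1−α)/4 = 862.8 W/m² → T_e = 351.2 K.
For a single slab of emissivity ε, T_s⁴ = 2T_e⁴/(2−ε); thus T_s = 351.2·(1.708)^(1/4) = 401.5 K.
T_s − T_e = 401.5 − 351.2 = 50.29 K.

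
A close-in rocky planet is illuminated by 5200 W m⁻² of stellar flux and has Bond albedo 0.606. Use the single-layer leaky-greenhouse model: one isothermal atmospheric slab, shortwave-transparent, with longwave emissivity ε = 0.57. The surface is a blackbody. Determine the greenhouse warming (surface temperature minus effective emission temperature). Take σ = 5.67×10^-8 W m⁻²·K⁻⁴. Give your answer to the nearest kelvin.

27 kelvin

The planet radiates to space at T_e = [S(1−α)/(4σ)]^(1/4) = 308.3 K.
For a single slab of emissivity ε, T_s⁴ = 2T_e⁴/(2−ε); thus T_s = 308.3·(1.399)^(1/4) = 335.3 K.
Greenhouse warming: T_s − T_e = 26.97 K.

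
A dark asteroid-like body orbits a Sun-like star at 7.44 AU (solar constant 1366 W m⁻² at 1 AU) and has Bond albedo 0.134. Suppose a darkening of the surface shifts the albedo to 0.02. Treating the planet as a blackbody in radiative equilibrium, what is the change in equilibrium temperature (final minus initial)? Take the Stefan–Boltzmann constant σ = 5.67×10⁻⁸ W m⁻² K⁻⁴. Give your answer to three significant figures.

Irradiance scales as 1/d², so S = 1366 W m⁻² × (1/7.44)² = 24.68 W m⁻².
With α = 0.134, T₁ = 98.52 K.
After:  T₂ = [24.68·0.98/(4σ)]^(1/4) = 101.6 K.
Change: 101.6 − 98.52 = 3.094 K.

3.09 kelvin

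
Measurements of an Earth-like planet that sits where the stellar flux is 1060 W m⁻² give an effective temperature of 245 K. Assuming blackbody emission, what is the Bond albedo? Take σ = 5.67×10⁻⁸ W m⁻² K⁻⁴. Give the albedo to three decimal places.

0.229

Energy balance: S(1−α)/4 = σT⁴, so 1−α = 4σT⁴/S.
σT⁴ = 204.3 W m⁻², so 4σT⁴ = 817.2 W m⁻².
1−α = 817.2/1060 = 0.7709, so α = 0.2291.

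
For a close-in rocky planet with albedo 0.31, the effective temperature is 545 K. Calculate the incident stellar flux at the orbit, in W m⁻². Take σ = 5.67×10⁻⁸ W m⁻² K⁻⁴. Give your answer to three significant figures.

29000 W m⁻²

Invert the energy balance for S: S = 4σT⁴/(1−α).
The emitted flux is σT⁴ = 5002 W m⁻².
So S = 4×5002/(1−0.31) = 29000 W m⁻².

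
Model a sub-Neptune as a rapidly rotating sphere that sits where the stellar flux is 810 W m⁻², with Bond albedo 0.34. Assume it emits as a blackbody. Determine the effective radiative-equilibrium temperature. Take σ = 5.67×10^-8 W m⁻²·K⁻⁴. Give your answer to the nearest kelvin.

Averaging over the sphere, the absorbed flux is S(1−α)/4 = 133.6 W m⁻².
In equilibrium σT⁴ equals this, so T = 220.3 K.

220 K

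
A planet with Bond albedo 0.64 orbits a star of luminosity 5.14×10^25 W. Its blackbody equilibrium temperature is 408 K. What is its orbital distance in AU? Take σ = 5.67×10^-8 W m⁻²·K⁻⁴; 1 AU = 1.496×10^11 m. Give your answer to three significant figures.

0.102 AU

Required flux: S = 4σT⁴/(1−α) = 17460 W m⁻².
S = L/(4πd²) → d = √(L/4πS) = √(5.14×10^25/(4π·17460)) = 1.531×10^10 m = 0.1023 AU.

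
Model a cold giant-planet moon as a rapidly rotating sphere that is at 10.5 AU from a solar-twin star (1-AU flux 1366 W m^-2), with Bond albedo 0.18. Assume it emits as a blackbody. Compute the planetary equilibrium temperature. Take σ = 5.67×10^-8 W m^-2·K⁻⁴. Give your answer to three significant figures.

81.8 K

By the inverse-square law, S = 1366/10.5² = 12.39 W m^-2.
Averaging over the sphere, the absorbed flux is S(1−α)/4 = 2.540 W m^-2.
In equilibrium σT⁴ equals this, so T = 81.81 K.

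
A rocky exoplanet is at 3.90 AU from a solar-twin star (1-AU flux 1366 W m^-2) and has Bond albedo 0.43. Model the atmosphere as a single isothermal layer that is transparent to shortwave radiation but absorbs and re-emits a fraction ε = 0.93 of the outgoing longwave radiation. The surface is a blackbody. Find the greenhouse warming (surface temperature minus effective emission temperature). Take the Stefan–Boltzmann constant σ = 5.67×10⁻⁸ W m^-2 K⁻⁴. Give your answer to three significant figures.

Flux at the orbit: S = 1366/(3.90)² = 89.81 W m^-2.
At the top of the atmosphere, σT_e⁴ = S(1−α)/4 = 12.80 W m^-2, giving T_e = 122.6 K.
Surface balance with a leaky layer gives σT_s⁴ = σT_e⁴·2/(2−ε), so T_s = T_e·[2/(2−0.93)]^(1/4) = 143.3 K.
Greenhouse warming: T_s − T_e = 20.75 K.

20.7 K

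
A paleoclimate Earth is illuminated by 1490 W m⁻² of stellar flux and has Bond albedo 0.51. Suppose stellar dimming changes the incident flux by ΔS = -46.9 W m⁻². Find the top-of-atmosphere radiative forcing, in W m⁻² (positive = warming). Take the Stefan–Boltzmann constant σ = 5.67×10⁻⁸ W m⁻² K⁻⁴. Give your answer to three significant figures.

ΔF = Δ[S(1−α)]/4 = (1−0.51)·-46.9/4 = -5.745 W m⁻².

-5.75 W m⁻²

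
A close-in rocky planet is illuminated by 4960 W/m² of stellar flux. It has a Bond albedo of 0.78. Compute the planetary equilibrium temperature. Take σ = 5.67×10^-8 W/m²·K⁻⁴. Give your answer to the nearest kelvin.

263 K

The planet absorbs (1−α)S over its disc πR² and re-emits over 4πR², so the mean absorbed flux is (1−0.78)·4960/4 = 272.8 W/m².
Set σT⁴ = 272.8 → T = (272.8/σ)^(1/4) = 263.4 K.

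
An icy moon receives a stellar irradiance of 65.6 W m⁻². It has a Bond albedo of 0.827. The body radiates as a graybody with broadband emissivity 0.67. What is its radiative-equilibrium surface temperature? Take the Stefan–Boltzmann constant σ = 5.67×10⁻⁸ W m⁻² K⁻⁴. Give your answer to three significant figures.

93.0 K

Averaging over the sphere, the absorbed flux is S(1−α)/4 = 2.837 W m⁻².
Equating to εσT⁴ with ε = 0.67: T = (2.837/0.67σ)^(1/4) = 92.96 K.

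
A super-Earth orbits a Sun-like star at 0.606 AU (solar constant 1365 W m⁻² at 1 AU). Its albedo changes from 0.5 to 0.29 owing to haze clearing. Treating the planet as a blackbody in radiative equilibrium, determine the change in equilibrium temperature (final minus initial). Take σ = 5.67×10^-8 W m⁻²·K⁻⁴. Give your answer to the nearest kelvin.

28 kelvin

Irradiance scales as 1/d², so S = 1365 W m⁻² × (1/0.606)² = 3717 W m⁻².
With α = 0.5, T₁ = 300.9 K.
Final:   T₂ = [S(1−0.29)/(4σ)]^(1/4) = 328.4 K.
Change: 328.4 − 300.9 = 27.57 K.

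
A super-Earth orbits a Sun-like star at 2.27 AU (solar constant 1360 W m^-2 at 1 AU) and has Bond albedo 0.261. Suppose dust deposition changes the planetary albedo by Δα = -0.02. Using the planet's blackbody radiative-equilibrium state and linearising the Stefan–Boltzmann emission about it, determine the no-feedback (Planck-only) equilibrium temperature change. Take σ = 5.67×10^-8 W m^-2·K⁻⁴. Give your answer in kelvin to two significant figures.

1.2 K

By the inverse-square law, S = 1360/2.27² = 263.9 W m^-2.
Unperturbed T_e = [263.9·(1−0.261)/(4σ)]^¼ = 171.2 K.
ΔF = −(S/4)Δα = −(263.9/4)×(-0.02) = 1.320 W m^-2.
Planck response: λ_P = 4σT_e³ = 4·5.67×10⁻⁸·(171.2)³ = 1.139 W m^-2/K.
ΔT₀ = ΔF/λ_P = 1.320/1.139 = 1.16 K.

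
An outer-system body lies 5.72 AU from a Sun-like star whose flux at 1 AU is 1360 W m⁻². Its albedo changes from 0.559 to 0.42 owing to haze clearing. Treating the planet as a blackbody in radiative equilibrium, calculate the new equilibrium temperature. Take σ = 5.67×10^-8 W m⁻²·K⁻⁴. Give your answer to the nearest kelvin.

102 kelvin

Irradiance scales as 1/d², so S = 1360 W m⁻² × (1/5.72)² = 41.57 W m⁻².
New equilibrium: T₂ = [(1−0.42)·41.57/(4σ)]^(1/4) = 101.5 K.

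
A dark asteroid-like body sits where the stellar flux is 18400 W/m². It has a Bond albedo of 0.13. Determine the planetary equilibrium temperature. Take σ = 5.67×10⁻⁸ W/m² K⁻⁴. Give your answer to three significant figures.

Absorbed flux (global mean): S(1−α)/4 = 18400·0.87/4 = 4002 W/m².
Set σT⁴ = 4002 → T = (4002/σ)^(1/4) = 515.4 K.

515 K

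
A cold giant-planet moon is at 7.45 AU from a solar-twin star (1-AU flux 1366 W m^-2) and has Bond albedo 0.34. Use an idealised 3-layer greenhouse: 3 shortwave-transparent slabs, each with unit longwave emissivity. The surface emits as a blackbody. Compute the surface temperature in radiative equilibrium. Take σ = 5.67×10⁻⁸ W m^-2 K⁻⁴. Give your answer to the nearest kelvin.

Irradiance scales as 1/d², so S = 1366 W m^-2 × (1/7.45)² = 24.61 W m^-2.
Top-of-atmosphere balance: σT_e⁴ = S(1−α)/4 = 4.061 W m^-2 → T_e = 91.99 K.
With N = 3 opaque layers, T_s = (N+1)^(1/4)·T_e = 4^(1/4)·91.99 = 130.1 K.

130 K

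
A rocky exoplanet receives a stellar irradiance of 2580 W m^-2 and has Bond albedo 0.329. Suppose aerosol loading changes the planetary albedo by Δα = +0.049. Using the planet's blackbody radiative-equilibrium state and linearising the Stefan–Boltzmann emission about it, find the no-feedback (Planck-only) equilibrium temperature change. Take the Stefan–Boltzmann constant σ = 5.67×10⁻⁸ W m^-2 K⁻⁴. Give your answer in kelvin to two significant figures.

The baseline emission temperature is T_e = 295.6 K.
The change in absorbed flux is Δ[S(1−α)/4] = −SΔα/4 = -31.61 W m^-2.
Linearising σT⁴ gives d(σT⁴)/dT = 4σT_e³ = 5.857 W m^-2 per K.
ΔT₀ = ΔF/λ_P = -31.61/5.857 = -5.40 K.

-5.4 K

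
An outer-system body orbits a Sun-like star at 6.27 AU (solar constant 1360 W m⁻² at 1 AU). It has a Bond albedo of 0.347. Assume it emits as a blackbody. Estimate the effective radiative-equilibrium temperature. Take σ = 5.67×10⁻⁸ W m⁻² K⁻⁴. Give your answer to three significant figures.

Irradiance scales as 1/d², so S = 1360 W m⁻² × (1/6.27)² = 34.59 W m⁻².
The planet absorbs (1−α)S over its disc πR² and re-emits over 4πR², so the mean absorbed flux is (1−0.347)·34.59/4 = 5.648 W m⁻².
In equilibrium σT⁴ equals this, so T = 99.90 K.

99.9 K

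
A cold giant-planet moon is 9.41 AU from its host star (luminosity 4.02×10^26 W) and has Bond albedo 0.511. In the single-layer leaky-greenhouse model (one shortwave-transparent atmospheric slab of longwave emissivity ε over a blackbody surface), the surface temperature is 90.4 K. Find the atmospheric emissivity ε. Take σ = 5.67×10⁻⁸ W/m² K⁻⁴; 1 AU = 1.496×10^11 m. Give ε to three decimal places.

Orbital distance: d = 9.41 AU = 1.408×10^12 m.
S = L/(4πd²) = 16.14 W/m².
Effective temperature: T_e = [S(1−α)/(4σ)]^(1/4) = 76.81 K.
Inverting T_s⁴ = 2T_e⁴/(2−ε): (T_e/T_s)⁴ = 0.5212, so ε = 2(1 − 0.5212) = 0.9577.

0.958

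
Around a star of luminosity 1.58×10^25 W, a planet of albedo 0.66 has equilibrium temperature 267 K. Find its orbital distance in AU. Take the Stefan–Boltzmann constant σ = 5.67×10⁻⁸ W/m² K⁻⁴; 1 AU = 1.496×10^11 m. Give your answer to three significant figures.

0.129 AU

Required flux: S = 4σT⁴/(1−α) = 3390 W/m².
From L = 4πd²S, d = √(1.58×10^25/(4π·3390)) = 1.926×10^10 m = 0.1287 AU.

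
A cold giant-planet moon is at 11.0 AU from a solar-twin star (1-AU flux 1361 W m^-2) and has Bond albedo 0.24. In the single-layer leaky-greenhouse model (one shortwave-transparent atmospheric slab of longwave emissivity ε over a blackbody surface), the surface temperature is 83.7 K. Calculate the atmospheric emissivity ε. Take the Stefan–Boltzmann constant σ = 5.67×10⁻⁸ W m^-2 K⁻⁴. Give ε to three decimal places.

Flux at the orbit: S = 1361/(11.0)² = 11.25 W m^-2.
First, T_e = [11.25·(1−0.24)/(4σ)]^(1/4) = 78.35 K.
Inverting T_s⁴ = 2T_e⁴/(2−ε): (T_e/T_s)⁴ = 0.7680, so ε = 2(1 − 0.7680) = 0.4641.

0.464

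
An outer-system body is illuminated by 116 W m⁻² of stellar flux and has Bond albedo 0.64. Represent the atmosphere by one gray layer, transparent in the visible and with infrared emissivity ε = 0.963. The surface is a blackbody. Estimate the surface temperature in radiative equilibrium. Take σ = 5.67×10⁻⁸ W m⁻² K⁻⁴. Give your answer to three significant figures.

The planet radiates to space at T_e = [S(1−α)/(4σ)]^(1/4) = 116.5 K.
The surface balance (absorbed SW + ε·downward IR = σT_s⁴) with T_a⁴ = T_s⁴/2 reduces to T_s = T_e·[2/(2−ε)]^¼ = 137.3 K.

137 K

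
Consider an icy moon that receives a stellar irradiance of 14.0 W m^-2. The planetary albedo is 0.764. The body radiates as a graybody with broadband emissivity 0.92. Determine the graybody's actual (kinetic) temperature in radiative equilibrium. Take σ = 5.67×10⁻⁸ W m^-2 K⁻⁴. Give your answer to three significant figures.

Averaging over the sphere, the absorbed flux is S(1−α)/4 = 0.8260 W m^-2.
Radiative balance εσT⁴ = 0.8260 gives T = [0.8260/(0.92·σ)]^(1/4) = 63.08 K.

63.1 kelvin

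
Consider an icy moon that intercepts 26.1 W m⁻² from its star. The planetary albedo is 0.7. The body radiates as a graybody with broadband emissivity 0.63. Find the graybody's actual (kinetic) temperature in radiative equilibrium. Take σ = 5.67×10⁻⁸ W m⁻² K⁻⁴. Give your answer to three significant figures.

86.0 kelvin

Averaging over the sphere, the absorbed flux is S(1−α)/4 = 1.958 W m⁻².
Equating to εσT⁴ with ε = 0.63: T = (1.958/0.63σ)^(1/4) = 86.04 K.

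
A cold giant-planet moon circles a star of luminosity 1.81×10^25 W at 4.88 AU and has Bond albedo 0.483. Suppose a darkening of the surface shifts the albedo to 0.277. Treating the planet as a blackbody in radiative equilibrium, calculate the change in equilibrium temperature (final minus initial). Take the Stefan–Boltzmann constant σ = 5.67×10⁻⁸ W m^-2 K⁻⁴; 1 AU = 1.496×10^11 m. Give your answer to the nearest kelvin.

Orbital distance: d = 4.88 AU = 7.300×10^11 m.
S = L/(4πd²) = 2.703 W m^-2.
Before: T₁ = [2.703·0.517/(4σ)]^(1/4) = 49.82 K.
With α = 0.277, T₂ = 54.18 K.
ΔT = T₂ − T₁ = 4.357 K.

4 kelvin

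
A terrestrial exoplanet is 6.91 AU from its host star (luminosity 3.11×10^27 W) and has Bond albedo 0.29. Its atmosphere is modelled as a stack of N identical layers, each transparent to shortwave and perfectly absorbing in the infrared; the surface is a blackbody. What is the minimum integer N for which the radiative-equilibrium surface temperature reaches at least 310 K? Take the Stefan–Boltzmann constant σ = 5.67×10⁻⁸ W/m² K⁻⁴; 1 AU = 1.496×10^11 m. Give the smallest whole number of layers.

Orbital distance: d = 6.91 AU = 1.034×10^12 m.
Spreading L over a sphere of radius d: S = 3.11×10^27/(4π·1.03×10^12²) = 231.6 W/m².
Top-of-atmosphere balance: σT_e⁴ = S(1−α)/4 = 41.11 W/m² → T_e = 164.1 K.
T_s = (N+1)^(1/4)·T_e ≥ 310 K requires N+1 ≥ (T_s/T_e)⁴ = (310/164.1)⁴ = 12.738.
Rounding up, N = 12.

12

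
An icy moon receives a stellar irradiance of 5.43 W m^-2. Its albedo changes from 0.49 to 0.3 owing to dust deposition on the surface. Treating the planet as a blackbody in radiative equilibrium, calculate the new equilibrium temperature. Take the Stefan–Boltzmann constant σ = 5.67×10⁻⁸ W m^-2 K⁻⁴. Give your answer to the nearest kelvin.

64 K

New equilibrium: T₂ = [(1−0.3)·5.430/(4σ)]^(1/4) = 63.98 K.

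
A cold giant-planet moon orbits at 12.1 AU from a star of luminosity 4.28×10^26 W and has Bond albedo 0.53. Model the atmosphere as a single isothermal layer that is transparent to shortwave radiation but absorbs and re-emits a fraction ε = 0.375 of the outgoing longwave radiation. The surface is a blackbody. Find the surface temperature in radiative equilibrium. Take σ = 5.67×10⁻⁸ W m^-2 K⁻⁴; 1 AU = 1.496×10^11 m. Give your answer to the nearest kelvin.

Orbital distance: d = 12.1 AU = 1.810×10^12 m.
S = L/(4πd²) = 10.39 W m^-2.
The planet radiates to space at T_e = [S(1−α)/(4σ)]^(1/4) = 68.13 K.
For a single slab of emissivity ε, T_s⁴ = 2T_e⁴/(2−ε); thus T_s = 68.13·(1.231)^(1/4) = 71.76 K.

72 K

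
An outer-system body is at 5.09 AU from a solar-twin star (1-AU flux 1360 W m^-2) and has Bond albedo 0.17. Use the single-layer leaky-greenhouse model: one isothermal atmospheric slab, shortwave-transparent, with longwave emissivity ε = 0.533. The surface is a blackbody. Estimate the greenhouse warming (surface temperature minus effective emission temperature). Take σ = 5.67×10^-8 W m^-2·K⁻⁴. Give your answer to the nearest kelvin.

9 kelvin

Flux at the orbit: S = 1360/(5.09)² = 52.49 W m^-2.
The planet radiates to space at T_e = [S(1−α)/(4σ)]^(1/4) = 117.7 K.
Surface balance with a leaky layer gives σT_s⁴ = σT_e⁴·2/(2−ε), so T_s = T_e·[2/(2−0.533)]^(1/4) = 127.2 K.
Greenhouse warming: T_s − T_e = 9.485 K.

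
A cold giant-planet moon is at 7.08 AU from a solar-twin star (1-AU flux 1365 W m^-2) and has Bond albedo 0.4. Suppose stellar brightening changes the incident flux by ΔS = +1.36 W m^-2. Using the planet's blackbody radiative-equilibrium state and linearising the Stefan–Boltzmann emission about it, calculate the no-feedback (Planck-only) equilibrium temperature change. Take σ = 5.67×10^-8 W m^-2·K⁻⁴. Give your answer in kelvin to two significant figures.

1.2 K

By the inverse-square law, S = 1365/7.08² = 27.23 W m^-2.
Reference equilibrium: T_e = [S(1−α)/(4σ)]^(1/4) = 92.13 K.
TOA radiative forcing: ΔF = (1−α)ΔS/4 = 0.6·(+1.36)/4 = 0.2040 W m^-2.
The Planck feedback parameter is 4σT_e³ = 0.1773 W m^-2/K.
Hence the no-feedback warming is ΔF/(4σT_e³) = 1.15 K.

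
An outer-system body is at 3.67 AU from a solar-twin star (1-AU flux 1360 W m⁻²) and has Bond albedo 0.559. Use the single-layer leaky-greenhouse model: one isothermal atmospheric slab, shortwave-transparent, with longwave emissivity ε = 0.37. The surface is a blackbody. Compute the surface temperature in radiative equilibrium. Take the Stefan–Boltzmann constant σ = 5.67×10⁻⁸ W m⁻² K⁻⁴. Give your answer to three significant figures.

125 K

Irradiance scales as 1/d², so S = 1360 W m⁻² × (1/3.67)² = 101.0 W m⁻².
At the top of the atmosphere, σT_e⁴ = S(1−α)/4 = 11.13 W m⁻², giving T_e = 118.4 K.
The surface balance (absorbed SW + ε·downward IR = σT_s⁴) with T_a⁴ = T_s⁴/2 reduces to T_s = T_e·[2/(2−ε)]^¼ = 124.6 K.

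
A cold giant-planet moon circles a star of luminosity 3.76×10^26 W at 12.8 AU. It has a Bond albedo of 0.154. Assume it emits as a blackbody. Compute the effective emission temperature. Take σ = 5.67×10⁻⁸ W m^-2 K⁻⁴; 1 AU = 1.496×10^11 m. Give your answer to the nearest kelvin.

74 K

Orbital distance: d = 12.8 AU = 1.915×10^12 m.
S = L/(4πd²) = 8.160 W m^-2.
Absorbed flux (global mean): S(1−α)/4 = 8.160·0.846/4 = 1.726 W m^-2.
In equilibrium σT⁴ equals this, so T = 74.28 K.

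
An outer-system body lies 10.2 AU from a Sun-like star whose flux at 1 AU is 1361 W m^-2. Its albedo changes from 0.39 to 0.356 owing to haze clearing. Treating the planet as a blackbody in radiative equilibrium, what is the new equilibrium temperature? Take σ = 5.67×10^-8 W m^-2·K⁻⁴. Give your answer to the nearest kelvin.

Flux at the orbit: S = 1361/(10.2)² = 13.08 W m^-2.
T₂ = [S(1−α₂)/(4σ)]^(1/4) = [13.08·0.644/(4σ)]^(1/4) = 78.07 K.

78 K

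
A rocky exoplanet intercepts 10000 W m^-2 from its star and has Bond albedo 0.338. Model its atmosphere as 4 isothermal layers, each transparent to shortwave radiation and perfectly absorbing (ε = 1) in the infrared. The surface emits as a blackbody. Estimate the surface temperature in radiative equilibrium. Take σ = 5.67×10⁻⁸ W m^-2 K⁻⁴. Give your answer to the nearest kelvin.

Top-of-atmosphere balance: σT_e⁴ = S(1−α)/4 = 1655 W m^-2 → T_e = 413.3 K.
With N = 4 opaque layers, T_s = (N+1)^(1/4)·T_e = 5^(1/4)·413.3 = 618.1 K.

618 K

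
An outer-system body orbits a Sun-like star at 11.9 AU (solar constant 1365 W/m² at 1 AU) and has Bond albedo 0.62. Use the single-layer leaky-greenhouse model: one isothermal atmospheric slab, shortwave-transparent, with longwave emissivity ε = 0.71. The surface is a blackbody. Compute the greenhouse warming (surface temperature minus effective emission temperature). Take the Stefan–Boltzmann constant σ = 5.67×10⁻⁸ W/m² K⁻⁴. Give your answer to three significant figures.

By the inverse-square law, S = 1365/11.9² = 9.639 W/m².
Effective emission temperature (TOA balance): σT_e⁴ = S(1−α)/4 = 0.9157 W/m² → T_e = 63.39 K.
The surface balance (absorbed SW + ε·downward IR = σT_s⁴) with T_a⁴ = T_s⁴/2 reduces to T_s = T_e·[2/(2−ε)]^¼ = 70.74 K.
Greenhouse warming: T_s − T_e = 7.345 K.

7.34 K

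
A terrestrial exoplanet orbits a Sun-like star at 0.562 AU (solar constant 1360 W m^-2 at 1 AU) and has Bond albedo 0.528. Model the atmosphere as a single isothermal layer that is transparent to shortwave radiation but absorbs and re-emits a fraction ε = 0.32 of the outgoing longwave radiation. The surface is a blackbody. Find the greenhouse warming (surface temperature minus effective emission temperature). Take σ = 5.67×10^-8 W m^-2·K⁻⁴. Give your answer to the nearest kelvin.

Irradiance scales as 1/d², so S = 1360 W m^-2 × (1/0.562)² = 4306 W m^-2.
The planet radiates to space at T_e = [S(1−α)/(4σ)]^(1/4) = 307.7 K.
For a single slab of emissivity ε, T_s⁴ = 2T_e⁴/(2−ε); thus T_s = 307.7·(1.19)^(1/4) = 321.4 K.
The atmosphere warms the surface by 13.71 K.

14 kelvin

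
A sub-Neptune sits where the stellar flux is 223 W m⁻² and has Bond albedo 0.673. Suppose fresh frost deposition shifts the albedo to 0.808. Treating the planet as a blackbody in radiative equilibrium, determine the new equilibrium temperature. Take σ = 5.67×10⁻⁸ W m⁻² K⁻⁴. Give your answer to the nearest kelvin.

117 kelvin

With the new albedo, S(1−α₂)/4 = 10.70 W m⁻², so T₂ = 117.2 K.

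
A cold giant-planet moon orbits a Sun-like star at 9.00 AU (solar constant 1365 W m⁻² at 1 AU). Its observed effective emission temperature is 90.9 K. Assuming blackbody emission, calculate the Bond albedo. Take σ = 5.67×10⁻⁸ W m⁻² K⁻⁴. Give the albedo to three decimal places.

Irradiance scales as 1/d², so S = 1365 W m⁻² × (1/9.00)² = 16.85 W m⁻².
Rearranging the radiative balance, α = 1 − 4σT⁴/S.
4σT⁴ = 4·5.67×10⁻⁸·(90.9)⁴ = 15.48 W m⁻².
Hence α = 1 − 15.48/16.85 = 0.0811.

0.081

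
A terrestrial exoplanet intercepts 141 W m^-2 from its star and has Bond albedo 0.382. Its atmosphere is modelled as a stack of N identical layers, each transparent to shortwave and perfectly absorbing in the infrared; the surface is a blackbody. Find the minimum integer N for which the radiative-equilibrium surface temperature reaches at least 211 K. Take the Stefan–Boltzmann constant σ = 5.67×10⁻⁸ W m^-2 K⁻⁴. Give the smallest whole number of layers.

5

The effective emission temperature is T_e = [S(1−α)/(4σ)]^¼ = 140.0 K.
Need (N+1)T_e⁴ ≥ T_s⁴, i.e. N+1 ≥ (211/140.0)⁴ = 5.159.
The minimum whole number is N = 5.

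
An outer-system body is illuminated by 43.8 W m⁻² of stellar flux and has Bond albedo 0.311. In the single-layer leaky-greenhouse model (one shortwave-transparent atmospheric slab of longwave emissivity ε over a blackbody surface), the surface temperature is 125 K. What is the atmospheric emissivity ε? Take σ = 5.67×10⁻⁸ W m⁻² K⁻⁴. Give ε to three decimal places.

First, T_e = [43.80·(1−0.311)/(4σ)]^(1/4) = 107.4 K.
T_s⁴ = T_e⁴·2/(2−ε) → ε = 2 − 2(T_e/T_s)⁴ = 2 − 2·(107.4/125)⁴ = 0.9100.

0.910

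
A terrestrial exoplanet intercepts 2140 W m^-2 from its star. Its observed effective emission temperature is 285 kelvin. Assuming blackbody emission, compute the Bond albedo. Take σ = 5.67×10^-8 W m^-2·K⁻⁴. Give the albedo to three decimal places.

Energy balance: S(1−α)/4 = σT⁴, so 1−α = 4σT⁴/S.
σT⁴ = 374.1 W m^-2, so 4σT⁴ = 1496 W m^-2.
Hence α = 1 − 1496/2140 = 0.3008.

0.301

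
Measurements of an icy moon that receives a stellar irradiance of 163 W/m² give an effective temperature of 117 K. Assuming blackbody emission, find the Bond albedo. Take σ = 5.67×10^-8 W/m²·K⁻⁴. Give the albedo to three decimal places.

Energy balance: S(1−α)/4 = σT⁴, so 1−α = 4σT⁴/S.
4σT⁴ = 4·5.67×10⁻⁸·(117)⁴ = 42.50 W/m².
Hence α = 1 − 42.50/163.0 = 0.7393.

0.739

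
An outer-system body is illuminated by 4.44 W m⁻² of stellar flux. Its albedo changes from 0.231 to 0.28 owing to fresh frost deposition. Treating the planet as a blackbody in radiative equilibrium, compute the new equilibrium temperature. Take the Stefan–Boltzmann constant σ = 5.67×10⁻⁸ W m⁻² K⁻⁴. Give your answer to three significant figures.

61.3 K

New equilibrium: T₂ = [(1−0.28)·4.440/(4σ)]^(1/4) = 61.27 K.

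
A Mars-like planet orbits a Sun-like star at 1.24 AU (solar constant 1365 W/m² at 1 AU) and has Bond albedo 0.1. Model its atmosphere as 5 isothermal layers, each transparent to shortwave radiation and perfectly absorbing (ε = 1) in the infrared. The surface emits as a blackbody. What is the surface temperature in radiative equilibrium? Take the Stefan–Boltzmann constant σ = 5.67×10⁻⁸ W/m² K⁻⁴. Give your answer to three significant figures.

381 K

Flux at the orbit: S = 1365/(1.24)² = 887.7 W/m².
Top-of-atmosphere balance: σT_e⁴ = S(1−α)/4 = 199.7 W/m² → T_e = 243.6 K.
Layer-by-layer balance gives σT_s⁴ = (N+1)σT_e⁴, so T_s = 6^¼·243.6 = 381.3 K.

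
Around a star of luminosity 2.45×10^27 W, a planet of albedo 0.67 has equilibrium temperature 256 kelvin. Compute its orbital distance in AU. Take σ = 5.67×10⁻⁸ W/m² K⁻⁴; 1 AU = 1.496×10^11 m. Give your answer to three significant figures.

Required flux: S = 4σT⁴/(1−α) = 2952 W/m².
From L = 4πd²S, d = √(2.45×10^27/(4π·2952)) = 2.570×10^11 m = 1.718 AU.

1.72 AU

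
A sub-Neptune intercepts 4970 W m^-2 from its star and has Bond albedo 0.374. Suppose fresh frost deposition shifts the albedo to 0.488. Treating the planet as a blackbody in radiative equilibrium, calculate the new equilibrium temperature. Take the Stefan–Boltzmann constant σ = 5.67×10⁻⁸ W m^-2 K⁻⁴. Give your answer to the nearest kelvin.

With the new albedo, S(1−α₂)/4 = 636.2 W m^-2, so T₂ = 325.5 K.

325 kelvin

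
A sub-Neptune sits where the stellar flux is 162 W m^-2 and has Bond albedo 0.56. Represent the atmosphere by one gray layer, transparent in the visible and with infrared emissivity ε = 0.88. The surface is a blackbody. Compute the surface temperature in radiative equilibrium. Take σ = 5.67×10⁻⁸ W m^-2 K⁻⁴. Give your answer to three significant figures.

154 kelvin

Effective emission temperature (TOA balance): σT_e⁴ = S(1−α)/4 = 17.82 W m^-2 → T_e = 133.1 K.
Surface balance with a leaky layer gives σT_s⁴ = σT_e⁴·2/(2−ε), so T_s = T_e·[2/(2−0.88)]^(1/4) = 153.9 K.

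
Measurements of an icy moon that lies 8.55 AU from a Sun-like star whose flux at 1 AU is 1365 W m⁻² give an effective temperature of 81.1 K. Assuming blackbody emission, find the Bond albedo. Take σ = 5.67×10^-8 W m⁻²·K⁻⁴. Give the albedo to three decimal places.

0.475

By the inverse-square law, S = 1365/8.55² = 18.67 W m⁻².
Rearranging the radiative balance, α = 1 − 4σT⁴/S.
σT⁴ = 2.453 W m⁻², so 4σT⁴ = 9.811 W m⁻².
1−α = 9.811/18.67 = 0.5254, so α = 0.4746.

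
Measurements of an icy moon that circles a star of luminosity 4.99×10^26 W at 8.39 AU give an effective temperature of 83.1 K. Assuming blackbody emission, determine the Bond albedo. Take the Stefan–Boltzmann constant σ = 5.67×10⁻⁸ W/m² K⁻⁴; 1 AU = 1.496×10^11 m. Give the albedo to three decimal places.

Orbital distance: d = 8.39 AU = 1.255×10^12 m.
Flux at the orbit: S = L/(4πd²) = 4.99×10^26/(4π·(1.26×10^12)²) = 25.21 W/m².
Rearranging the radiative balance, α = 1 − 4σT⁴/S.
4σT⁴ = 4·5.67×10⁻⁸·(83.1)⁴ = 10.82 W/m².
Hence α = 1 − 10.82/25.21 = 0.5709.

0.571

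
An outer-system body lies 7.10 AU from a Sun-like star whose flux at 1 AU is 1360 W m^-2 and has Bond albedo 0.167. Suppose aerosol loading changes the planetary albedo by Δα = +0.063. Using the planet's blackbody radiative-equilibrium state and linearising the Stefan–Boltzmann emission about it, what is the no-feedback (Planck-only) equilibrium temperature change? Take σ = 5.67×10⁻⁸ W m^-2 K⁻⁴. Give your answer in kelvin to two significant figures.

Flux at the orbit: S = 1360/(7.10)² = 26.98 W m^-2.
Reference equilibrium: T_e = [S(1−α)/(4σ)]^(1/4) = 99.77 K.
TOA radiative forcing: ΔF = −S·Δα/4 = −26.98·(+0.063)/4 = -0.4249 W m^-2.
The Planck feedback parameter is 4σT_e³ = 0.2252 W m^-2/K.
ΔT₀ = ΔF/λ_P = -0.4249/0.2252 = -1.89 K.

-1.9 K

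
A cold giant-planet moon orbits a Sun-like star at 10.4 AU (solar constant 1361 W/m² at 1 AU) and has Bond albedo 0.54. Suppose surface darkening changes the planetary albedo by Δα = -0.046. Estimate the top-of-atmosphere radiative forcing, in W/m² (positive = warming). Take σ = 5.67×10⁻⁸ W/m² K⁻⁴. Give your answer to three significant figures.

0.145 W/m²

By the inverse-square law, S = 1361/10.4² = 12.58 W/m².
The change in absorbed flux is Δ[S(1−α)/4] = −SΔα/4 = 0.1447 W/m².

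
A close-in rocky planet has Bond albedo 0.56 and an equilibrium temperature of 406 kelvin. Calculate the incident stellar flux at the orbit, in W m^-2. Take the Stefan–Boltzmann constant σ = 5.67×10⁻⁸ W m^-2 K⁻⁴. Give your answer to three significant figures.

From S(1−α)/4 = σT⁴: S = 4σT⁴/(1−α).
The emitted flux is σT⁴ = 1541 W m^-2.
S = 4·1541/0.44 = 14010 W m^-2.

14000 W m^-2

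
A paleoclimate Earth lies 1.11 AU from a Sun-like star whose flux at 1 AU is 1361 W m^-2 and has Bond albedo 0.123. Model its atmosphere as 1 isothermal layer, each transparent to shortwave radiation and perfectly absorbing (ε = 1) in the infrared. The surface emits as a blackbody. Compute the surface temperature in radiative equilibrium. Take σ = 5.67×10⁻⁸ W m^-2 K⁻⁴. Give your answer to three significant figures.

304 K

Irradiance scales as 1/d², so S = 1361 W m^-2 × (1/1.11)² = 1105 W m^-2.
The effective emission temperature is T_e = [S(1−α)/(4σ)]^¼ = 255.6 K.
For an N-layer opaque stack, T_s⁴ = (N+1)T_e⁴, hence T_s = (2)^(1/4)×255.6 K = 304.0 K.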